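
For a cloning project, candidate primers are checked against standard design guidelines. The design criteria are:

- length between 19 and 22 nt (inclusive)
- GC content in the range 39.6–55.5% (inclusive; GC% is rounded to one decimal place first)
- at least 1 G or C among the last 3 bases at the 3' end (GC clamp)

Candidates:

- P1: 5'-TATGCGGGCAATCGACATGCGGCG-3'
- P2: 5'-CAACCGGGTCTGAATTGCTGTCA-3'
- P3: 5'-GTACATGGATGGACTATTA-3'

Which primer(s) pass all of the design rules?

P1 (24 nt, A=5 T=4 G=9 C=6): length 24, outside 19–22 ✗; GC 15/24 = 62.5%, outside 39.6–55.5% ✗; 3' end GCG has 3 G/C ✓ — fails.
P2 (23 nt, A=5 T=6 G=6 C=6): length 23, outside 19–22 ✗; GC 12/23 = 52.2% ✓; 3' end TCA has 1 G/C ✓ — fails.
P3 (19 nt, A=6 T=6 G=5 C=2): length 19 ✓; GC 7/19 = 36.8%, outside 39.6–55.5% ✗; 3' end TTA has 0 G/C, need ≥1 ✗ — fails.

None of the candidates satisfy all criteria.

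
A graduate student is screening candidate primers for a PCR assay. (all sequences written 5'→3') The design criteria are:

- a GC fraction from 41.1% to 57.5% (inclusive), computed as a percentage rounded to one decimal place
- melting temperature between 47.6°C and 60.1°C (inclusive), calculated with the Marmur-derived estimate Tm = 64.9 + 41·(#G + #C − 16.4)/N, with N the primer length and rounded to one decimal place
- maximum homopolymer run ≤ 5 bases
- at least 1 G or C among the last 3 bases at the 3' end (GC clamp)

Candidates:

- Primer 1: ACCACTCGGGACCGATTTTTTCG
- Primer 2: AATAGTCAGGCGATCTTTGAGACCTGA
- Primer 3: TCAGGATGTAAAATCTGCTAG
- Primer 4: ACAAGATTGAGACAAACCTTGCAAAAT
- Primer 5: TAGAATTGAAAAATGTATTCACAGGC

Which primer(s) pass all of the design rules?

Primer 1 (23 nt, A=4 T=7 G=5 C=7): GC 12/23 = 52.2% ✓; Tm = 64.9 + 41·(12 − 16.4)/23 = 57.1°C ✓; longest run = 6, exceeds 5 ✗; 3' end TCG has 2 G/C ✓ — fails.
Primer 2 (27 nt, A=8 T=7 G=7 C=5): GC 12/27 = 44.4% ✓; Tm = 64.9 + 41·(12 − 16.4)/27 = 58.2°C ✓; longest run = 3 ✓; 3' end TGA has 1 G/C ✓ — passes.
Primer 3 (21 nt, A=7 T=6 G=5 C=3): GC 8/21 = 38.1%, outside 41.1–57.5% ✗; Tm = 64.9 + 41·(8 − 16.4)/21 = 48.5°C ✓; longest run = 4 ✓; 3' end TAG has 1 G/C ✓ — fails.
Primer 4 (27 nt, A=13 T=5 G=4 C=5): GC 9/27 = 33.3%, outside 41.1–57.5% ✗; Tm = 64.9 + 41·(9 − 16.4)/27 = 53.7°C ✓; longest run = 4 ✓; 3' end AAT has 0 G/C, need ≥1 ✗ — fails.
Primer 5 (26 nt, A=11 T=7 G=5 C=3): GC 8/26 = 30.8%, outside 41.1–57.5% ✗; Tm = 64.9 + 41·(8 − 16.4)/26 = 51.7°C ✓; longest run = 5 ✓; 3' end GGC has 3 G/C ✓ — fails.

Primer 2 only.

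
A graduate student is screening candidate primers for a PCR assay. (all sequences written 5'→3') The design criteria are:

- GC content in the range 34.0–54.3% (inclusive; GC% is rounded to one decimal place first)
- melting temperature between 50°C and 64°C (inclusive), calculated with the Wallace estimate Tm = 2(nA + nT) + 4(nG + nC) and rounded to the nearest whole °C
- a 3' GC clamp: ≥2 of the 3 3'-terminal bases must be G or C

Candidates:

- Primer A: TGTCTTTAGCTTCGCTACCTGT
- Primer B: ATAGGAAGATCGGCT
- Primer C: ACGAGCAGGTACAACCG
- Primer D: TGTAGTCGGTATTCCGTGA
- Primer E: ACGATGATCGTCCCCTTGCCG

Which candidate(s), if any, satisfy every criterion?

None of the candidates satisfy all criteria.

Primer A (22 nt, A=2 T=10 G=4 C=6): GC 10/22 = 45.5% ✓; Tm = 2·12 + 4·10 = 64°C ✓; 3' end TGT has 1 G/C, need ≥2 ✗ — fails.
Primer B (15 nt, A=5 T=3 G=5 C=2): GC 7/15 = 46.7% ✓; Tm = 2·8 + 4·7 = 44°C, outside 50–64°C ✗; 3' end GCT has 2 G/C ✓ — fails.
Primer C (17 nt, A=6 T=1 G=5 C=5): GC 10/17 = 58.8%, outside 34.0–54.3% ✗; Tm = 2·7 + 4·10 = 54°C ✓; 3' end CCG has 3 G/C ✓ — fails.
Primer D (19 nt, A=3 T=7 G=6 C=3): GC 9/19 = 47.4% ✓; Tm = 2·10 + 4·9 = 56°C ✓; 3' end TGA has 1 G/C, need ≥2 ✗ — fails.
Primer E (21 nt, A=3 T=5 G=5 C=8): GC 13/21 = 61.9%, outside 34.0–54.3% ✗; Tm = 2·8 + 4·13 = 68°C, outside 50–64°C ✗; 3' end CCG has 3 G/C ✓ — fails.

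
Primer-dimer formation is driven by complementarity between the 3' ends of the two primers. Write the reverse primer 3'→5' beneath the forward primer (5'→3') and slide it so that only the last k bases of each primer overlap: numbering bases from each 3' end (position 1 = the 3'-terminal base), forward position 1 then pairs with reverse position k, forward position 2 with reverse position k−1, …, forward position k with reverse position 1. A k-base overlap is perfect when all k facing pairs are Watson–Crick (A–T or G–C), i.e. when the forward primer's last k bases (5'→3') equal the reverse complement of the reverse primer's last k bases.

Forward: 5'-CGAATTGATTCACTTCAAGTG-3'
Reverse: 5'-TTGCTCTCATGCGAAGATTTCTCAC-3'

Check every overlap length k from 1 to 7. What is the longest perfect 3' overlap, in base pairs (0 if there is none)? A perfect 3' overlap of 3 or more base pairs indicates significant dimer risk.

Longest perfect overlap: 3 complementary base pairs; significant dimer risk (threshold 3).

Last 7 bases (5'→3') — forward …TCAAGTG, reverse …TTCTCAC.
Reverse complement of the reverse primer's last 7 bases: GTGAGAA; its first k bases are the reverse complement of the reverse primer's last k bases, so a perfect k-base overlap needs the forward primer's last k bases to equal them.
Comparing (forward last k vs required): k=1: G vs G ✓; k=2: TG vs GT ✗; k=3: GTG vs GTG ✓; k=4: AGTG vs GTGA ✗; k=5: AAGTG vs GTGAG ✗; k=6: CAAGTG vs GTGAGA ✗; k=7: TCAAGTG vs GTGAGAA ✗.
Perfect overlaps at k = 1, 3; the largest is 3.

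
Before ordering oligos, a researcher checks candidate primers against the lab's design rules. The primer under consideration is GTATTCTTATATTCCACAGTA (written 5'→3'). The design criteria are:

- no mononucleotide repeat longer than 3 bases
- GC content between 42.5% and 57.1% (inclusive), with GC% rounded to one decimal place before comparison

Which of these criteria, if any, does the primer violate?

Fails: GC content.

Base counts: A=6, T=9, G=2, C=4 (length 21).
homopolymer run: longest run = 2 ✓
GC content: GC 6/21 = 28.6%, outside 42.5–57.1% ✗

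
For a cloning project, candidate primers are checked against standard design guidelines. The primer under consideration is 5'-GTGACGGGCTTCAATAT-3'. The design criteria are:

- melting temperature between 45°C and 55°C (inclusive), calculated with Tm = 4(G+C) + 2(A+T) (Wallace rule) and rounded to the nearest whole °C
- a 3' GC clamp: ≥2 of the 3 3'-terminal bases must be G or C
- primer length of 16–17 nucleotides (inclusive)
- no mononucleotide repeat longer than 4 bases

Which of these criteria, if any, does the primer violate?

Base counts: A=4, T=5, G=5, C=3 (length 17).
Tm: Tm = 2·9 + 4·8 = 50°C ✓
GC clamp: 3' end TAT has 0 G/C, need ≥2 ✗
length: length 17 ✓
homopolymer run: longest run = 3 ✓

Fails: GC clamp.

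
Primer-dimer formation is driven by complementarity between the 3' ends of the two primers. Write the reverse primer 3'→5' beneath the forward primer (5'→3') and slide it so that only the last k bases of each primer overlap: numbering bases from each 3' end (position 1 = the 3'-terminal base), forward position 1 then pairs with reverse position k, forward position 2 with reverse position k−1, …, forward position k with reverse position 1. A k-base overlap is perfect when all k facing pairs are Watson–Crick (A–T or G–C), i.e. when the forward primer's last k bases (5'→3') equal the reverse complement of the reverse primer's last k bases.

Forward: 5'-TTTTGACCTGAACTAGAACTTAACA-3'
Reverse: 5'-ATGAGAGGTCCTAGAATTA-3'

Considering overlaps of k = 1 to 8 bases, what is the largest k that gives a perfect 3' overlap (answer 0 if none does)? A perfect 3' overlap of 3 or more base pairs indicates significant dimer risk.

Last 8 bases (5'→3') — forward …ACTTAACA, reverse …TAGAATTA.
Reverse complement of the reverse primer's last 8 bases: TAATTCTA; its first k bases are the reverse complement of the reverse primer's last k bases, so a perfect k-base overlap needs the forward primer's last k bases to equal them.
Comparing (forward last k vs required): k=1: A vs T ✗; k=2: CA vs TA ✗; k=3: ACA vs TAA ✗; k=4: AACA vs TAAT ✗; k=5: TAACA vs TAATT ✗; k=6: TTAACA vs TAATTC ✗; k=7: CTTAACA vs TAATTCT ✗; k=8: ACTTAACA vs TAATTCTA ✗.
No overlap length from 1 to 8 is perfect, so the longest perfect 3' overlap is 0.

Longest perfect overlap: 0 complementary base pairs; below the dimer-risk threshold (threshold 3).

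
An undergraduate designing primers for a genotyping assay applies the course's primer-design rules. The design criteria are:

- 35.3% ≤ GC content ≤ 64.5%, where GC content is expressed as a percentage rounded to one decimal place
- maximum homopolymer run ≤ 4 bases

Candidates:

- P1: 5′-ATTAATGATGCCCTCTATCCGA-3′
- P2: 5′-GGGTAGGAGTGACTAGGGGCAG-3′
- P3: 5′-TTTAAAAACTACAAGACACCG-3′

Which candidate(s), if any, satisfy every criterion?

P1 and P2.

P1 (22 nt, A=6 T=7 G=3 C=6): GC 9/22 = 40.9% ✓; longest run = 3 ✓ — passes.
P2 (22 nt, A=5 T=3 G=12 C=2): GC 14/22 = 63.6% ✓; longest run = 4 ✓ — passes.
P3 (21 nt, A=10 T=4 G=2 C=5): GC 7/21 = 33.3%, outside 35.3–64.5% ✗; longest run = 5, exceeds 4 ✗ — fails.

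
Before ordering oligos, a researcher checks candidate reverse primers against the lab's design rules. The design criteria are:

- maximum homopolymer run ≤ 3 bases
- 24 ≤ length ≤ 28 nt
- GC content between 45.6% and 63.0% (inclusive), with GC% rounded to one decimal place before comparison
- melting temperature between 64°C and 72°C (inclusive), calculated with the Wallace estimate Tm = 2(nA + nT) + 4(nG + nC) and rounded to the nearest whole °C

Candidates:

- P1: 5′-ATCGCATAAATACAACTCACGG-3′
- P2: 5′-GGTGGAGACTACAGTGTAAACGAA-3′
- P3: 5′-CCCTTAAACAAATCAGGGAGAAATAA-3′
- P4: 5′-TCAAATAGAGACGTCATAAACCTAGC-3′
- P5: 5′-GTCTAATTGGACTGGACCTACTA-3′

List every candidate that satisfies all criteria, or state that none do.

P1 (22 nt, A=9 T=4 G=3 C=6): longest run = 3 ✓; length 22, outside 24–28 ✗; GC 9/22 = 40.9%, outside 45.6–63.0% ✗; Tm = 2·13 + 4·9 = 62°C, outside 64–72°C ✗ — fails.
P2 (24 nt, A=9 T=4 G=8 C=3): longest run = 3 ✓; length 24 ✓; GC 11/24 = 45.8% ✓; Tm = 2·13 + 4·11 = 70°C ✓ — passes.
P3 (26 nt, A=13 T=4 G=4 C=5): longest run = 3 ✓; length 26 ✓; GC 9/26 = 34.6%, outside 45.6–63.0% ✗; Tm = 2·17 + 4·9 = 70°C ✓ — fails.
P4 (26 nt, A=11 T=5 G=4 C=6): longest run = 3 ✓; length 26 ✓; GC 10/26 = 38.5%, outside 45.6–63.0% ✗; Tm = 2·16 + 4·10 = 72°C ✓ — fails.
P5 (23 nt, A=6 T=7 G=5 C=5): longest run = 2 ✓; length 23, outside 24–28 ✗; GC 10/23 = 43.5%, outside 45.6–63.0% ✗; Tm = 2·13 + 4·10 = 66°C ✓ — fails.

P2 only.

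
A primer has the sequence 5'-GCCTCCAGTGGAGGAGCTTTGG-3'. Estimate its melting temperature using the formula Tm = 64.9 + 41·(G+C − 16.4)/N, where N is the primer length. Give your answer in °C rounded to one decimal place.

Base counts: A=3, T=5, G=9, C=5; G+C = 14, N = 22.
Tm = 64.9 + 41·(14 − 16.4)/22 = 64.9 + -98.40/22 = 60.4°C.

60.4°C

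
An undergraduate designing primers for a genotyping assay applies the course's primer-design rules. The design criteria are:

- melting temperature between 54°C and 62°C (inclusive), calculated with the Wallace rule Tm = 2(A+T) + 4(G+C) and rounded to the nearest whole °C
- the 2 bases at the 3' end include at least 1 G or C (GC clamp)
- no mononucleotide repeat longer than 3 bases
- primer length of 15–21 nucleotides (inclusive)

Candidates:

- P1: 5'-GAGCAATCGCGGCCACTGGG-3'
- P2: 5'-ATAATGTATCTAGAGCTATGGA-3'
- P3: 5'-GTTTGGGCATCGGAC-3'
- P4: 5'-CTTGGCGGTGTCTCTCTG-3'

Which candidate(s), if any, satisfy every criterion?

P1 (20 nt, A=4 T=2 G=8 C=6): Tm = 2·6 + 4·14 = 68°C, outside 54–62°C ✗; 3' end GG has 2 G/C ✓; longest run = 3 ✓; length 20 ✓ — fails.
P2 (22 nt, A=8 T=7 G=5 C=2): Tm = 2·15 + 4·7 = 58°C ✓; 3' end GA has 1 G/C ✓; longest run = 2 ✓; length 22, outside 15–21 ✗ — fails.
P3 (15 nt, A=2 T=4 G=6 C=3): Tm = 2·6 + 4·9 = 48°C, outside 54–62°C ✗; 3' end AC has 1 G/C ✓; longest run = 3 ✓; length 15 ✓ — fails.
P4 (18 nt, A=0 T=7 G=6 C=5): Tm = 2·7 + 4·11 = 58°C ✓; 3' end TG has 1 G/C ✓; longest run = 2 ✓; length 18 ✓ — passes.

P4 only.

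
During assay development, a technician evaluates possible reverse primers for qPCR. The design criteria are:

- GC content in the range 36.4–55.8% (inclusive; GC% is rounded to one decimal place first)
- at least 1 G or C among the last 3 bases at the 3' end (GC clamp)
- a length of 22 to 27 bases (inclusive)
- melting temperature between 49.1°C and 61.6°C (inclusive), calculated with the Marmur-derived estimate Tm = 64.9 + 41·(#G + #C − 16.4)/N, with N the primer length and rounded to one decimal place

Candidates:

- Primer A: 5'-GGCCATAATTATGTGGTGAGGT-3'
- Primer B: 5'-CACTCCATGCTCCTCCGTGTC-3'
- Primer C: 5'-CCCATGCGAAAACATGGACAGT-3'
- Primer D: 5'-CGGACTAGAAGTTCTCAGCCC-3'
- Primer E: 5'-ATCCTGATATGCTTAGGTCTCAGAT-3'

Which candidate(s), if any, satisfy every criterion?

Primer A, Primer C and Primer E.

Primer A (22 nt, A=5 T=7 G=8 C=2): GC 10/22 = 45.5% ✓; 3' end GGT has 2 G/C ✓; length 22 ✓; Tm = 64.9 + 41·(10 − 16.4)/22 = 53.0°C ✓ — passes.
Primer B (21 nt, A=2 T=6 G=3 C=10): GC 13/21 = 61.9%, outside 36.4–55.8% ✗; 3' end GTC has 2 G/C ✓; length 21, outside 22–27 ✗; Tm = 64.9 + 41·(13 − 16.4)/21 = 58.3°C ✓ — fails.
Primer C (22 nt, A=8 T=3 G=5 C=6): GC 11/22 = 50.0% ✓; 3' end AGT has 1 G/C ✓; length 22 ✓; Tm = 64.9 + 41·(11 − 16.4)/22 = 54.8°C ✓ — passes.
Primer D (21 nt, A=5 T=4 G=5 C=7): GC 12/21 = 57.1%, outside 36.4–55.8% ✗; 3' end CCC has 3 G/C ✓; length 21, outside 22–27 ✗; Tm = 64.9 + 41·(12 − 16.4)/21 = 56.3°C ✓ — fails.
Primer E (25 nt, A=6 T=9 G=5 C=5): GC 10/25 = 40.0% ✓; 3' end GAT has 1 G/C ✓; length 25 ✓; Tm = 64.9 + 41·(10 − 16.4)/25 = 54.4°C ✓ — passes.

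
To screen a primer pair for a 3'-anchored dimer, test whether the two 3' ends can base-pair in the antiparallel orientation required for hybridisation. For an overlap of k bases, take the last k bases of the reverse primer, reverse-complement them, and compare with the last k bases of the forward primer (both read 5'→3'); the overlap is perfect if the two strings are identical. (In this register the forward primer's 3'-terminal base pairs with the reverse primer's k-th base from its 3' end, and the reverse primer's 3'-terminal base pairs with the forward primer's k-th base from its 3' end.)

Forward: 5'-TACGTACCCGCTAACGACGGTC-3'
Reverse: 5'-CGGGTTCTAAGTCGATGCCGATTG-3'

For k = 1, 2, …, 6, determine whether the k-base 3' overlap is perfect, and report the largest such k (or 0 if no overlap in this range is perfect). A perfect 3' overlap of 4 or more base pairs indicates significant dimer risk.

Last 6 bases (5'→3') — forward …ACGGTC, reverse …CGATTG.
Reverse complement of the reverse primer's last 6 bases: CAATCG; its first k bases are the reverse complement of the reverse primer's last k bases, so a perfect k-base overlap needs the forward primer's last k bases to equal them.
Comparing (forward last k vs required): k=1: C vs C ✓; k=2: TC vs CA ✗; k=3: GTC vs CAA ✗; k=4: GGTC vs CAAT ✗; k=5: CGGTC vs CAATC ✗; k=6: ACGGTC vs CAATCG ✗.
Only k = 1 is perfect, so the longest perfect 3' overlap is 1.

Longest perfect overlap: 1 complementary base pair; below the dimer-risk threshold (threshold 4).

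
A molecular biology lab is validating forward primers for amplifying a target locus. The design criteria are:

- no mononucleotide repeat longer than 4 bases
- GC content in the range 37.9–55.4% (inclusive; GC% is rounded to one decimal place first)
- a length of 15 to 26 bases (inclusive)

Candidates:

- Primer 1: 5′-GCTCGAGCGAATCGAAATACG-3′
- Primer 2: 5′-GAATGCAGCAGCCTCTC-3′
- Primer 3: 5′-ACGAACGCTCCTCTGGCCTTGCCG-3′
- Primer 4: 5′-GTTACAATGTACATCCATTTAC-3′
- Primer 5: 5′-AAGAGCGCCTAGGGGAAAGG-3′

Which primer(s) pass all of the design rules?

Primer 1 (21 nt, A=7 T=3 G=6 C=5): longest run = 3 ✓; GC 11/21 = 52.4% ✓; length 21 ✓ — passes.
Primer 2 (17 nt, A=4 T=3 G=4 C=6): longest run = 2 ✓; GC 10/17 = 58.8%, outside 37.9–55.4% ✗; length 17 ✓ — fails.
Primer 3 (24 nt, A=3 T=5 G=6 C=10): longest run = 2 ✓; GC 16/24 = 66.7%, outside 37.9–55.4% ✗; length 24 ✓ — fails.
Primer 4 (22 nt, A=7 T=8 G=2 C=5): longest run = 3 ✓; GC 7/22 = 31.8%, outside 37.9–55.4% ✗; length 22 ✓ — fails.
Primer 5 (20 nt, A=7 T=1 G=9 C=3): longest run = 4 ✓; GC 12/20 = 60.0%, outside 37.9–55.4% ✗; length 20 ✓ — fails.

Primer 1 only.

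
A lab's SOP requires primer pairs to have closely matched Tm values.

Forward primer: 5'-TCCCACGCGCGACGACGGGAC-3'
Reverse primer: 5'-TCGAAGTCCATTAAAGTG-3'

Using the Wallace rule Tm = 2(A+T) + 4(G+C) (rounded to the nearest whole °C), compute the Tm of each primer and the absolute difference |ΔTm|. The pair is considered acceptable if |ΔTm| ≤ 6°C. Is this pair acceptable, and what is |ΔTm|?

Forward: A=4 T=1 G=7 C=9 → Tm = 2·5 + 4·16 = 74°C.
Reverse: A=6 T=5 G=4 C=3 → Tm = 2·11 + 4·7 = 50°C.
|ΔTm| = |74 − 50| = 24°C, > 6°C.

|ΔTm| = 24°C; the pair is not acceptable.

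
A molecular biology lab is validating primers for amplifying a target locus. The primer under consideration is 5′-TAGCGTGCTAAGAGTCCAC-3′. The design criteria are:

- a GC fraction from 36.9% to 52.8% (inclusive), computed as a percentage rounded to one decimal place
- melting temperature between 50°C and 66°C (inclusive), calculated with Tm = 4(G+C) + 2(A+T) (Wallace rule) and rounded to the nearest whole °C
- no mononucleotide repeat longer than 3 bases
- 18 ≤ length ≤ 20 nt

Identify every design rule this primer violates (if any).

Meets all criteria.

Base counts: A=5, T=4, G=5, C=5 (length 19).
GC content: GC 10/19 = 52.6% ✓
Tm: Tm = 2·9 + 4·10 = 58°C ✓
homopolymer run: longest run = 2 ✓
length: length 19 ✓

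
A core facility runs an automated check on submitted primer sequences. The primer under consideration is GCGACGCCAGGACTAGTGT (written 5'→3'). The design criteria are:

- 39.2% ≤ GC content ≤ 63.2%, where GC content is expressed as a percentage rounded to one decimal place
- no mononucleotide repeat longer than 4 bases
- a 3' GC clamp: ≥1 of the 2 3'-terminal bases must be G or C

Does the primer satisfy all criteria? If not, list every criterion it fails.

Base counts: A=4, T=3, G=7, C=5 (length 19).
GC content: GC 12/19 = 63.2% ✓
homopolymer run: longest run = 2 ✓
GC clamp: 3' end GT has 1 G/C ✓

Meets all criteria.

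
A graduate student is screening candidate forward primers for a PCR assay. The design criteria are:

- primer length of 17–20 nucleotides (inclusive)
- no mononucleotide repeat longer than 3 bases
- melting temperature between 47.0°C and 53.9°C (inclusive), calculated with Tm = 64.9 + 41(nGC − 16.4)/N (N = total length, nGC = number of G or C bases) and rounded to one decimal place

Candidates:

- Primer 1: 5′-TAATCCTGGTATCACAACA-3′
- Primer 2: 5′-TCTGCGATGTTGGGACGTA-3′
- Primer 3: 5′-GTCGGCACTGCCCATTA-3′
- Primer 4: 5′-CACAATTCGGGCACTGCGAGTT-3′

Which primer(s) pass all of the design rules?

Primer 1 (19 nt, A=7 T=5 G=2 C=5): length 19 ✓; longest run = 2 ✓; Tm = 64.9 + 41·(7 − 16.4)/19 = 44.6°C, outside 47.0–53.9°C ✗ — fails.
Primer 2 (19 nt, A=3 T=6 G=7 C=3): length 19 ✓; longest run = 3 ✓; Tm = 64.9 + 41·(10 − 16.4)/19 = 51.1°C ✓ — passes.
Primer 3 (17 nt, A=3 T=4 G=4 C=6): length 17 ✓; longest run = 3 ✓; Tm = 64.9 + 41·(10 − 16.4)/17 = 49.5°C ✓ — passes.
Primer 4 (22 nt, A=5 T=5 G=6 C=6): length 22, outside 17–20 ✗; longest run = 3 ✓; Tm = 64.9 + 41·(12 − 16.4)/22 = 56.7°C, outside 47.0–53.9°C ✗ — fails.

Primer 2 and Primer 3.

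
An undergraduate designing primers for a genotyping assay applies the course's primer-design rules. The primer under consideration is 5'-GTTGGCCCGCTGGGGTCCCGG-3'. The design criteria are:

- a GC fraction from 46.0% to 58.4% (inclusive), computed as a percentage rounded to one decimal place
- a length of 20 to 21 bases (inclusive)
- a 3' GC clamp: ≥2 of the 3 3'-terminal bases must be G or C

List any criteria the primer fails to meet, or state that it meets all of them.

Base counts: A=0, T=4, G=10, C=7 (length 21).
GC content: GC 17/21 = 81.0%, outside 46.0–58.4% ✗
length: length 21 ✓
GC clamp: 3' end CGG has 3 G/C ✓

Fails: GC content.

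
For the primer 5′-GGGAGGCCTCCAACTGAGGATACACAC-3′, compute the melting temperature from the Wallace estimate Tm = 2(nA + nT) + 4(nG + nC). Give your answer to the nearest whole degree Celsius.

Base counts: A=8, T=3, G=8, C=8 (length 27).
Tm = 2·(8+3) + 4·(8+8) = 2·11 + 4·16 = 22 + 64 = 86°C.

86°C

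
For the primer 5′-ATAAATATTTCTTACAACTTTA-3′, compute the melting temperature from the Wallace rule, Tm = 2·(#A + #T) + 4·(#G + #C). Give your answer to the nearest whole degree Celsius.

50°C

Base counts: A=9, T=10, G=0, C=3 (length 22).
Tm = 2·(9+10) + 4·(0+3) = 2·19 + 4·3 = 38 + 12 = 50°C.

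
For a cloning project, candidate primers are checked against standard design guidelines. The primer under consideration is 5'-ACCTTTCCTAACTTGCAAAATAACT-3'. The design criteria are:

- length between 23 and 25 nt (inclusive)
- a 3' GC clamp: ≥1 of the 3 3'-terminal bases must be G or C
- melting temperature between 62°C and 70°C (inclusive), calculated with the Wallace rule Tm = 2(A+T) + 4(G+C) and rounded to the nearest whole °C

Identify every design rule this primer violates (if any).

Meets all criteria.

Base counts: A=9, T=8, G=1, C=7 (length 25).
length: length 25 ✓
GC clamp: 3' end ACT has 1 G/C ✓
Tm: Tm = 2·17 + 4·8 = 66°C ✓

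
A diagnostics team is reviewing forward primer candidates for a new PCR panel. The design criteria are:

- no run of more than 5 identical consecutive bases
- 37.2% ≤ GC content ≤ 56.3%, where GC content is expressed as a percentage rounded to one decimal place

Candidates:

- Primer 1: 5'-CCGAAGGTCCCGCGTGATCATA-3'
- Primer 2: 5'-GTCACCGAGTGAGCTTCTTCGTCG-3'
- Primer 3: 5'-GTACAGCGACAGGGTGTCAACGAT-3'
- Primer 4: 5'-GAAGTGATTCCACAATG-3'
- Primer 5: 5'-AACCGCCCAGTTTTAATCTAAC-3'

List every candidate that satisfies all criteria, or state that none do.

Primer 3, Primer 4 and Primer 5.

Primer 1 (22 nt, A=5 T=4 G=6 C=7): longest run = 3 ✓; GC 13/22 = 59.1%, outside 37.2–56.3% ✗ — fails.
Primer 2 (24 nt, A=3 T=7 G=7 C=7): longest run = 2 ✓; GC 14/24 = 58.3%, outside 37.2–56.3% ✗ — fails.
Primer 3 (24 nt, A=7 T=4 G=8 C=5): longest run = 3 ✓; GC 13/24 = 54.2% ✓ — passes.
Primer 4 (17 nt, A=6 T=4 G=4 C=3): longest run = 2 ✓; GC 7/17 = 41.2% ✓ — passes.
Primer 5 (22 nt, A=7 T=6 G=2 C=7): longest run = 4 ✓; GC 9/22 = 40.9% ✓ — passes.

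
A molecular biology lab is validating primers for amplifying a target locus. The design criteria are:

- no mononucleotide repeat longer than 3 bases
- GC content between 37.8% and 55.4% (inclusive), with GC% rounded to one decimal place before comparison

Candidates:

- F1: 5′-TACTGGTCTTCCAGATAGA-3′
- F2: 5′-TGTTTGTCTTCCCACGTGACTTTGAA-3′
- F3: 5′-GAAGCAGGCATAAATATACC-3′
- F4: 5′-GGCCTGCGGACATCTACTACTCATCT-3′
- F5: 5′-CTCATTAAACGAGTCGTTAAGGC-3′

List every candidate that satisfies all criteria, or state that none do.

F1 (19 nt, A=5 T=6 G=4 C=4): longest run = 2 ✓; GC 8/19 = 42.1% ✓ — passes.
F2 (26 nt, A=4 T=11 G=5 C=6): longest run = 3 ✓; GC 11/26 = 42.3% ✓ — passes.
F3 (20 nt, A=9 T=3 G=4 C=4): longest run = 3 ✓; GC 8/20 = 40.0% ✓ — passes.
F4 (26 nt, A=5 T=7 G=5 C=9): longest run = 2 ✓; GC 14/26 = 53.8% ✓ — passes.
F5 (23 nt, A=7 T=6 G=5 C=5): longest run = 3 ✓; GC 10/23 = 43.5% ✓ — passes.

F1, F2, F3, F4 and F5.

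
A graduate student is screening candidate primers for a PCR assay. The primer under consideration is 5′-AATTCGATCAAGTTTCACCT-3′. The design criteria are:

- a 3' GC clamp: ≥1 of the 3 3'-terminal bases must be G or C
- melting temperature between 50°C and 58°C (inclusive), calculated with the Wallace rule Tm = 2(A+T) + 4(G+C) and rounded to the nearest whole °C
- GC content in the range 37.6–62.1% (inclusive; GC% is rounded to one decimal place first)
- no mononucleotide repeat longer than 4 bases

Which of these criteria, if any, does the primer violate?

Base counts: A=6, T=7, G=2, C=5 (length 20).
GC clamp: 3' end CCT has 2 G/C ✓
Tm: Tm = 2·13 + 4·7 = 54°C ✓
GC content: GC 7/20 = 35.0%, outside 37.6–62.1% ✗
homopolymer run: longest run = 3 ✓

Fails: GC content.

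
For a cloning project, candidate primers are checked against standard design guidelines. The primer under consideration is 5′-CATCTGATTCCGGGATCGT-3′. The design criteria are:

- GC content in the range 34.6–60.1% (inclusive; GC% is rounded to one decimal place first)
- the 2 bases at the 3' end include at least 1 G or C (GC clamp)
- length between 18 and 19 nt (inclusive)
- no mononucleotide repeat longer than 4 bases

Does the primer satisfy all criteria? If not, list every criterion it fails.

Meets all criteria.

Base counts: A=3, T=6, G=5, C=5 (length 19).
GC content: GC 10/19 = 52.6% ✓
GC clamp: 3' end GT has 1 G/C ✓
length: length 19 ✓
homopolymer run: longest run = 3 ✓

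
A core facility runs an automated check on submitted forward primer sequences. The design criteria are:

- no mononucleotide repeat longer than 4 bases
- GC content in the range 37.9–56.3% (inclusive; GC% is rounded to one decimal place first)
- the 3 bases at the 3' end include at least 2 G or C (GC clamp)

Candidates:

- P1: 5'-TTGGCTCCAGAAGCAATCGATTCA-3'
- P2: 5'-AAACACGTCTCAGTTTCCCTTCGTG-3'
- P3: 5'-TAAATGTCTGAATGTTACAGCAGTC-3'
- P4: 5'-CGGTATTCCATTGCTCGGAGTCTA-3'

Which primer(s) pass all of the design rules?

P1 (24 nt, A=7 T=6 G=5 C=6): longest run = 2 ✓; GC 11/24 = 45.8% ✓; 3' end TCA has 1 G/C, need ≥2 ✗ — fails.
P2 (25 nt, A=5 T=8 G=4 C=8): longest run = 3 ✓; GC 12/25 = 48.0% ✓; 3' end GTG has 2 G/C ✓ — passes.
P3 (25 nt, A=8 T=8 G=5 C=4): longest run = 3 ✓; GC 9/25 = 36.0%, outside 37.9–56.3% ✗; 3' end GTC has 2 G/C ✓ — fails.
P4 (24 nt, A=4 T=8 G=6 C=6): longest run = 2 ✓; GC 12/24 = 50.0% ✓; 3' end CTA has 1 G/C, need ≥2 ✗ — fails.

P2 only.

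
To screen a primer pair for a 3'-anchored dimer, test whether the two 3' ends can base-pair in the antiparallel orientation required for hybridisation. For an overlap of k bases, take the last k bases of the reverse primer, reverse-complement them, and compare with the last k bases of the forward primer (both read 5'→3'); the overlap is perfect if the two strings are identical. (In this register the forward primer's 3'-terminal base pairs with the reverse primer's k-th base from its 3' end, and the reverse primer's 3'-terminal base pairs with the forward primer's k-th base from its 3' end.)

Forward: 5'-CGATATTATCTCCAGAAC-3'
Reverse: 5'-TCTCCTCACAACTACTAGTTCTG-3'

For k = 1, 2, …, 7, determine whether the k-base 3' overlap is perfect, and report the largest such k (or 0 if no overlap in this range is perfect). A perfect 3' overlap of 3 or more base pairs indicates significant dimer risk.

Last 7 bases (5'→3') — forward …CCAGAAC, reverse …AGTTCTG.
Reverse complement of the reverse primer's last 7 bases: CAGAACT; its first k bases are the reverse complement of the reverse primer's last k bases, so a perfect k-base overlap needs the forward primer's last k bases to equal them.
Comparing (forward last k vs required): k=1: C vs C ✓; k=2: AC vs CA ✗; k=3: AAC vs CAG ✗; k=4: GAAC vs CAGA ✗; k=5: AGAAC vs CAGAA ✗; k=6: CAGAAC vs CAGAAC ✓; k=7: CCAGAAC vs CAGAACT ✗.
Perfect overlaps at k = 1, 6; the largest is 6.

Longest perfect overlap: 6 complementary base pairs; significant dimer risk (threshold 3).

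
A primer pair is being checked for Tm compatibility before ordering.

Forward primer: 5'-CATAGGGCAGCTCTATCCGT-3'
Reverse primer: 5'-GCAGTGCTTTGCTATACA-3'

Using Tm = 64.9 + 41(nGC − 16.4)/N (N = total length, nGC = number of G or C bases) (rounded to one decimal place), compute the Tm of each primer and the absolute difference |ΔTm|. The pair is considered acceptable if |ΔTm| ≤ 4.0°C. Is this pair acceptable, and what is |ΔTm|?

|ΔTm| = 8.0°C; the pair is not acceptable.

Forward: G+C = 11, N = 20 → Tm = 64.9 + 41·(11 − 16.4)/20 = 53.8°C.
Reverse: G+C = 8, N = 18 → Tm = 64.9 + 41·(8 − 16.4)/18 = 45.8°C.
|ΔTm| = |53.8 − 45.8| = 8.0°C, > 4.0°C.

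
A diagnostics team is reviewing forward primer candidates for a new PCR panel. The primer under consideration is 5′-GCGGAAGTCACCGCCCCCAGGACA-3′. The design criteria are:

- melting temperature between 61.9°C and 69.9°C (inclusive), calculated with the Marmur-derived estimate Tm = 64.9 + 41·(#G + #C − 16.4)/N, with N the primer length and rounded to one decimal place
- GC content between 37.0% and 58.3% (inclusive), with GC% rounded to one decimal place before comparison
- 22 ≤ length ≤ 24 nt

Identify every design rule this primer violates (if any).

Fails: GC content.

Base counts: A=6, T=1, G=7, C=10 (length 24).
Tm: Tm = 64.9 + 41·(17 − 16.4)/24 = 65.9°C ✓
GC content: GC 17/24 = 70.8%, outside 37.0–58.3% ✗
length: length 24 ✓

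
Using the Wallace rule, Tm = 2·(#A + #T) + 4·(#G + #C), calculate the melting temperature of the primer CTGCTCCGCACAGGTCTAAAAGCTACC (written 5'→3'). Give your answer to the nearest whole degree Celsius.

84°C

Base counts: A=7, T=5, G=5, C=10 (length 27).
Tm = 2·(7+5) + 4·(5+10) = 2·12 + 4·15 = 24 + 60 = 84°C.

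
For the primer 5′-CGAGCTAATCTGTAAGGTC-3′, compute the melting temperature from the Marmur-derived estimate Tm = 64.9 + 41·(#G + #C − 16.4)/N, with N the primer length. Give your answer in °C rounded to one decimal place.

48.9°C

Base counts: A=5, T=5, G=5, C=4; G+C = 9, N = 19.
Tm = 64.9 + 41·(9 − 16.4)/19 = 64.9 + -303.40/19 = 48.9°C.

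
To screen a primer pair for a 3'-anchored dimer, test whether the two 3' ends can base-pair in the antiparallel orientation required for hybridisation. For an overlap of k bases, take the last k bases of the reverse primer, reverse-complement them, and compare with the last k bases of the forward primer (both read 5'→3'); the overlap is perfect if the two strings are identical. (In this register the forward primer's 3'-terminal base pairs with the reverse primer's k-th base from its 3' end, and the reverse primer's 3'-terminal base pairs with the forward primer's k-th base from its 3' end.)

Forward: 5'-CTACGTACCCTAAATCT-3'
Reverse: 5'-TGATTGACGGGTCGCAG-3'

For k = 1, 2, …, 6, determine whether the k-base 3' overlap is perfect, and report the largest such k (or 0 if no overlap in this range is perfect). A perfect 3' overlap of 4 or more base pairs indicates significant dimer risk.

Last 6 bases (5'→3') — forward …AAATCT, reverse …TCGCAG.
Reverse complement of the reverse primer's last 6 bases: CTGCGA; its first k bases are the reverse complement of the reverse primer's last k bases, so a perfect k-base overlap needs the forward primer's last k bases to equal them.
Comparing (forward last k vs required): k=1: T vs C ✗; k=2: CT vs CT ✓; k=3: TCT vs CTG ✗; k=4: ATCT vs CTGC ✗; k=5: AATCT vs CTGCG ✗; k=6: AAATCT vs CTGCGA ✗.
Only k = 2 is perfect, so the longest perfect 3' overlap is 2.

Longest perfect overlap: 2 complementary base pairs; below the dimer-risk threshold (threshold 4).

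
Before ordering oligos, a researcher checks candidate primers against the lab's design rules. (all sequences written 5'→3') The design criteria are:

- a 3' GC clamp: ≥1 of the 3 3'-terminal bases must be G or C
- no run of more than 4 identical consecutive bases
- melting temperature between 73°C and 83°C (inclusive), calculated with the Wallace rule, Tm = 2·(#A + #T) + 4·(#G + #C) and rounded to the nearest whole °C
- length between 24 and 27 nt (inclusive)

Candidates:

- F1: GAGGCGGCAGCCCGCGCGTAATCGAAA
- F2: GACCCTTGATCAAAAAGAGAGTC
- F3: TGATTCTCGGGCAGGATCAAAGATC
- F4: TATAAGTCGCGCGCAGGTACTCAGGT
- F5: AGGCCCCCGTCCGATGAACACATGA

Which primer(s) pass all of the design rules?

F1 (27 nt, A=7 T=2 G=10 C=8): 3' end AAA has 0 G/C, need ≥1 ✗; longest run = 3 ✓; Tm = 2·9 + 4·18 = 90°C, outside 73–83°C ✗; length 27 ✓ — fails.
F2 (23 nt, A=9 T=4 G=5 C=5): 3' end GTC has 2 G/C ✓; longest run = 5, exceeds 4 ✗; Tm = 2·13 + 4·10 = 66°C, outside 73–83°C ✗; length 23, outside 24–27 ✗ — fails.
F3 (25 nt, A=7 T=6 G=7 C=5): 3' end ATC has 1 G/C ✓; longest run = 3 ✓; Tm = 2·13 + 4·12 = 74°C ✓; length 25 ✓ — passes.
F4 (26 nt, A=6 T=6 G=8 C=6): 3' end GGT has 2 G/C ✓; longest run = 2 ✓; Tm = 2·12 + 4·14 = 80°C ✓; length 26 ✓ — passes.
F5 (25 nt, A=7 T=3 G=6 C=9): 3' end TGA has 1 G/C ✓; longest run = 5, exceeds 4 ✗; Tm = 2·10 + 4·15 = 80°C ✓; length 25 ✓ — fails.

F3 and F4.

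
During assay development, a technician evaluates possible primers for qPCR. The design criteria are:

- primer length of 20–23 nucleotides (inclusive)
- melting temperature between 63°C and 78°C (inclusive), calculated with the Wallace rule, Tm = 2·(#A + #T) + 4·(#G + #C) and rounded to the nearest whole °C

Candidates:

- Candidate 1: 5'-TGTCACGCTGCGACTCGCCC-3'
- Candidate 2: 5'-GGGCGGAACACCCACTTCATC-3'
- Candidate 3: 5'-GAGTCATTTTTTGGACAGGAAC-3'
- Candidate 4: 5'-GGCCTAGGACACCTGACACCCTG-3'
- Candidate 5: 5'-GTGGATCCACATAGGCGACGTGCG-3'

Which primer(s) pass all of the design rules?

Candidate 1, Candidate 2 and Candidate 4.

Candidate 1 (20 nt, A=2 T=4 G=5 C=9): length 20 ✓; Tm = 2·6 + 4·14 = 68°C ✓ — passes.
Candidate 2 (21 nt, A=5 T=3 G=5 C=8): length 21 ✓; Tm = 2·8 + 4·13 = 68°C ✓ — passes.
Candidate 3 (22 nt, A=6 T=7 G=6 C=3): length 22 ✓; Tm = 2·13 + 4·9 = 62°C, outside 63–78°C ✗ — fails.
Candidate 4 (23 nt, A=5 T=3 G=6 C=9): length 23 ✓; Tm = 2·8 + 4·15 = 76°C ✓ — passes.
Candidate 5 (24 nt, A=5 T=4 G=9 C=6): length 24, outside 20–23 ✗; Tm = 2·9 + 4·15 = 78°C ✓ — fails.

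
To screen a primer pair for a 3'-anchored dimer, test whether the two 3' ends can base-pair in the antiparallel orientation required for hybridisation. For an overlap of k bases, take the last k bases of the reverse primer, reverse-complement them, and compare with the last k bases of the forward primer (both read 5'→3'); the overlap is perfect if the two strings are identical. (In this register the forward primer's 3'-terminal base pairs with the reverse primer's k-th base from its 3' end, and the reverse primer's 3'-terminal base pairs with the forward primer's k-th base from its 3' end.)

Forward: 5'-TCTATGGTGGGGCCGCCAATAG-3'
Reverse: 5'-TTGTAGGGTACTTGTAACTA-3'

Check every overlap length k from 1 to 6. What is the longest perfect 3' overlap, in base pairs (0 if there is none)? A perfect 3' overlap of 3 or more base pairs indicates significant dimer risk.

Last 6 bases (5'→3') — forward …CAATAG, reverse …TAACTA.
Reverse complement of the reverse primer's last 6 bases: TAGTTA; its first k bases are the reverse complement of the reverse primer's last k bases, so a perfect k-base overlap needs the forward primer's last k bases to equal them.
Comparing (forward last k vs required): k=1: G vs T ✗; k=2: AG vs TA ✗; k=3: TAG vs TAG ✓; k=4: ATAG vs TAGT ✗; k=5: AATAG vs TAGTT ✗; k=6: CAATAG vs TAGTTA ✗.
Only k = 3 is perfect, so the longest perfect 3' overlap is 3.

Longest perfect overlap: 3 complementary base pairs; significant dimer risk (threshold 3).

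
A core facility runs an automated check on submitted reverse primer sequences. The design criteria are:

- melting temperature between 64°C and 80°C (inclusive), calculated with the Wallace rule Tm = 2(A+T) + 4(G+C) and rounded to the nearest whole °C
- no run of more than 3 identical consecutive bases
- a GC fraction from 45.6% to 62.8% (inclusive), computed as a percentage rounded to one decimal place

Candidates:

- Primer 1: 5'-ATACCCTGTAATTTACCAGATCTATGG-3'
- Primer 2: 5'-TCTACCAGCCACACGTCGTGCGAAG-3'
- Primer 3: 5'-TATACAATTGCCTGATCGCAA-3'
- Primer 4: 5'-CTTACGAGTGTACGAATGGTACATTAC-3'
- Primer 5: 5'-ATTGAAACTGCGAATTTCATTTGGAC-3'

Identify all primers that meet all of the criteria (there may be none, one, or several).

Primer 2 only.

Primer 1 (27 nt, A=8 T=9 G=4 C=6): Tm = 2·17 + 4·10 = 74°C ✓; longest run = 3 ✓; GC 10/27 = 37.0%, outside 45.6–62.8% ✗ — fails.
Primer 2 (25 nt, A=6 T=4 G=6 C=9): Tm = 2·10 + 4·15 = 80°C ✓; longest run = 2 ✓; GC 15/25 = 60.0% ✓ — passes.
Primer 3 (21 nt, A=7 T=6 G=3 C=5): Tm = 2·13 + 4·8 = 58°C, outside 64–80°C ✗; longest run = 2 ✓; GC 8/21 = 38.1%, outside 45.6–62.8% ✗ — fails.
Primer 4 (27 nt, A=8 T=8 G=6 C=5): Tm = 2·16 + 4·11 = 76°C ✓; longest run = 2 ✓; GC 11/27 = 40.7%, outside 45.6–62.8% ✗ — fails.
Primer 5 (26 nt, A=8 T=9 G=5 C=4): Tm = 2·17 + 4·9 = 70°C ✓; longest run = 3 ✓; GC 9/26 = 34.6%, outside 45.6–62.8% ✗ — fails.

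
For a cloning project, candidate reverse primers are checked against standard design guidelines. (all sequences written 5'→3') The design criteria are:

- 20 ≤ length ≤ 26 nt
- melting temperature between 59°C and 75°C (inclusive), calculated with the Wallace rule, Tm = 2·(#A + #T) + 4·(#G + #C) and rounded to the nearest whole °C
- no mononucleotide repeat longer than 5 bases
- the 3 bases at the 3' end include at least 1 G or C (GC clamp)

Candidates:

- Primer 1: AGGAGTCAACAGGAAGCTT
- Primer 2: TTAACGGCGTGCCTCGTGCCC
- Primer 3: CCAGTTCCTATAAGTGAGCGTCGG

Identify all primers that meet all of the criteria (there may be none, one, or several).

Primer 1 (19 nt, A=7 T=3 G=6 C=3): length 19, outside 20–26 ✗; Tm = 2·10 + 4·9 = 56°C, outside 59–75°C ✗; longest run = 2 ✓; 3' end CTT has 1 G/C ✓ — fails.
Primer 2 (21 nt, A=2 T=5 G=6 C=8): length 21 ✓; Tm = 2·7 + 4·14 = 70°C ✓; longest run = 3 ✓; 3' end CCC has 3 G/C ✓ — passes.
Primer 3 (24 nt, A=5 T=6 G=7 C=6): length 24 ✓; Tm = 2·11 + 4·13 = 74°C ✓; longest run = 2 ✓; 3' end CGG has 3 G/C ✓ — passes.

Primer 2 and Primer 3.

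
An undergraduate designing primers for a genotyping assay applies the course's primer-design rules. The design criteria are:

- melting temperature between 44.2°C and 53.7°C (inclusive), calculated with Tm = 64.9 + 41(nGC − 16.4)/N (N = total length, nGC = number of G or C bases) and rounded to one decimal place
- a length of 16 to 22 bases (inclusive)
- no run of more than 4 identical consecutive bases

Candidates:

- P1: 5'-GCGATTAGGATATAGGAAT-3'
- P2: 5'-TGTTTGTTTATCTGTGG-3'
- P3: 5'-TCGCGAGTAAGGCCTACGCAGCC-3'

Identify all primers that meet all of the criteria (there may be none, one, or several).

P1 (19 nt, A=7 T=5 G=6 C=1): Tm = 64.9 + 41·(7 − 16.4)/19 = 44.6°C ✓; length 19 ✓; longest run = 2 ✓ — passes.
P2 (17 nt, A=1 T=10 G=5 C=1): Tm = 64.9 + 41·(6 − 16.4)/17 = 39.8°C, outside 44.2–53.7°C ✗; length 17 ✓; longest run = 3 ✓ — fails.
P3 (23 nt, A=5 T=3 G=7 C=8): Tm = 64.9 + 41·(15 − 16.4)/23 = 62.4°C, outside 44.2–53.7°C ✗; length 23, outside 16–22 ✗; longest run = 2 ✓ — fails.

P1 only.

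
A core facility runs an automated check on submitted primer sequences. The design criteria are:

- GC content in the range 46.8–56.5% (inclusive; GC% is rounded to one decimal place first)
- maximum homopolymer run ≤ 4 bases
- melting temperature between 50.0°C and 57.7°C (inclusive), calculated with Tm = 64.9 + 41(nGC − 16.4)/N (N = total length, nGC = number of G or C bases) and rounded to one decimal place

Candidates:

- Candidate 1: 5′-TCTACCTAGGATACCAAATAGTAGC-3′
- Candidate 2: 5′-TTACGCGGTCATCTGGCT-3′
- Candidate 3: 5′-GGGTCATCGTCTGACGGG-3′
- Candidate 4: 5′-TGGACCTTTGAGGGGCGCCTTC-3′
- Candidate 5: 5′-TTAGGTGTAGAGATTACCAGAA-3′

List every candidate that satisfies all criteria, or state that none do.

Candidate 1 (25 nt, A=9 T=6 G=4 C=6): GC 10/25 = 40.0%, outside 46.8–56.5% ✗; longest run = 3 ✓; Tm = 64.9 + 41·(10 − 16.4)/25 = 54.4°C ✓ — fails.
Candidate 2 (18 nt, A=2 T=6 G=5 C=5): GC 10/18 = 55.6% ✓; longest run = 2 ✓; Tm = 64.9 + 41·(10 − 16.4)/18 = 50.3°C ✓ — passes.
Candidate 3 (18 nt, A=2 T=4 G=8 C=4): GC 12/18 = 66.7%, outside 46.8–56.5% ✗; longest run = 3 ✓; Tm = 64.9 + 41·(12 − 16.4)/18 = 54.9°C ✓ — fails.
Candidate 4 (22 nt, A=2 T=6 G=8 C=6): GC 14/22 = 63.6%, outside 46.8–56.5% ✗; longest run = 4 ✓; Tm = 64.9 + 41·(14 − 16.4)/22 = 60.4°C, outside 50.0–57.7°C ✗ — fails.
Candidate 5 (22 nt, A=8 T=6 G=6 C=2): GC 8/22 = 36.4%, outside 46.8–56.5% ✗; longest run = 2 ✓; Tm = 64.9 + 41·(8 − 16.4)/22 = 49.2°C, outside 50.0–57.7°C ✗ — fails.

Candidate 2 only.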